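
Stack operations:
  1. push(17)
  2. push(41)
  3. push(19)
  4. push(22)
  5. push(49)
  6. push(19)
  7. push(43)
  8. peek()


push(17) -> [17]
push(41) -> [17, 41]
push(19) -> [17, 41, 19]
push(22) -> [17, 41, 19, 22]
push(49) -> [17, 41, 19, 22, 49]
push(19) -> [17, 41, 19, 22, 49, 19]
push(43) -> [17, 41, 19, 22, 49, 19, 43]
peek()->43

Final stack: [17, 41, 19, 22, 49, 19, 43]


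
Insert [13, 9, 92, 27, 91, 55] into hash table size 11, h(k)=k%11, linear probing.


Insert 13: h=2 -> slot 2
Insert 9: h=9 -> slot 9
Insert 92: h=4 -> slot 4
Insert 27: h=5 -> slot 5
Insert 91: h=3 -> slot 3
Insert 55: h=0 -> slot 0

Table: [55, None, 13, 91, 92, 27, None, None, None, 9, None]


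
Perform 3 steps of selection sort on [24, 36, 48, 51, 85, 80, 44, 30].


Initial: [24, 36, 48, 51, 85, 80, 44, 30]
Step 1: min=24 at 0
  Swap: [24, 36, 48, 51, 85, 80, 44, 30]
Step 2: min=30 at 7
  Swap: [24, 30, 48, 51, 85, 80, 44, 36]
Step 3: min=36 at 7
  Swap: [24, 30, 36, 51, 85, 80, 44, 48]

After 3 steps: [24, 30, 36, 51, 85, 80, 44, 48]


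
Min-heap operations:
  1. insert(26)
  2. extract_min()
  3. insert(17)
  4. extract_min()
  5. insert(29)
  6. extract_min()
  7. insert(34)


insert(26) -> [26]
extract_min()->26, []
insert(17) -> [17]
extract_min()->17, []
insert(29) -> [29]
extract_min()->29, []
insert(34) -> [34]

Final heap: [34]


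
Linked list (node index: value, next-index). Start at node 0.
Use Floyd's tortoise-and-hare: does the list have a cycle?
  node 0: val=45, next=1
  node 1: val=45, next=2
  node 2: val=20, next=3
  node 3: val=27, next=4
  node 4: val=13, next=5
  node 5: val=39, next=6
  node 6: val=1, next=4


Floyd's tortoise (slow, +1) and hare (fast, +2):
  init: slow=0, fast=0
  step 1: slow=1, fast=2
  step 2: slow=2, fast=4
  step 3: slow=3, fast=6
  step 4: slow=4, fast=5
  step 5: slow=5, fast=4
  step 6: slow=6, fast=6
  slow == fast at node 6: cycle detected

Cycle: yes


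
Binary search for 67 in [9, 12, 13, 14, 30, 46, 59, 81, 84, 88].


Step 1: lo=0, hi=9, mid=4, val=30
Step 2: lo=5, hi=9, mid=7, val=81
Step 3: lo=5, hi=6, mid=5, val=46
Step 4: lo=6, hi=6, mid=6, val=59

Not found


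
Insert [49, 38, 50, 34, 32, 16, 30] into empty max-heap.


Insert 49: [49]
Insert 38: [49, 38]
Insert 50: [50, 38, 49]
Insert 34: [50, 38, 49, 34]
Insert 32: [50, 38, 49, 34, 32]
Insert 16: [50, 38, 49, 34, 32, 16]
Insert 30: [50, 38, 49, 34, 32, 16, 30]

Final heap: [50, 38, 49, 34, 32, 16, 30]


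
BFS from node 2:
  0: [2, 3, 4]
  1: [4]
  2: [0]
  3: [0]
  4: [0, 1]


Visit 2, enqueue [0]
Visit 0, enqueue [3, 4]
Visit 3, enqueue []
Visit 4, enqueue [1]
Visit 1, enqueue []

BFS order: [2, 0, 3, 4, 1]


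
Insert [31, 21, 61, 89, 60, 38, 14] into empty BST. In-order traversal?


Insert 31: root
Insert 21: L from 31
Insert 61: R from 31
Insert 89: R from 31 -> R from 61
Insert 60: R from 31 -> L from 61
Insert 38: R from 31 -> L from 61 -> L from 60
Insert 14: L from 31 -> L from 21

In-order: [14, 21, 31, 38, 60, 61, 89]


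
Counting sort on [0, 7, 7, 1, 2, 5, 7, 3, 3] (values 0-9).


Input: [0, 7, 7, 1, 2, 5, 7, 3, 3]
Counts: [1, 1, 1, 2, 0, 1, 0, 3, 0, 0]

Sorted: [0, 1, 2, 3, 3, 5, 7, 7, 7]


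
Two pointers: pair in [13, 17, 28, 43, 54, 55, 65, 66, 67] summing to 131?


lo=0(13)+hi=8(67)=80
lo=1(17)+hi=8(67)=84
lo=2(28)+hi=8(67)=95
lo=3(43)+hi=8(67)=110
lo=4(54)+hi=8(67)=121
lo=5(55)+hi=8(67)=122
lo=6(65)+hi=8(67)=132
lo=6(65)+hi=7(66)=131

Yes: 65+66=131


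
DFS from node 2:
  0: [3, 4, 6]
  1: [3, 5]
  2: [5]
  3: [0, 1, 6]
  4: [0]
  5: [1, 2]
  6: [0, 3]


Visit 2, push [5]
Visit 5, push [1]
Visit 1, push [3]
Visit 3, push [6, 0]
Visit 0, push [6, 4]
Visit 4, push []
Visit 6, push []

DFS order: [2, 5, 1, 3, 0, 4, 6]


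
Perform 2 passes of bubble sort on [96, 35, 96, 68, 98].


Initial: [96, 35, 96, 68, 98]
Pass 1: [35, 96, 68, 96, 98] (2 swaps)
Pass 2: [35, 68, 96, 96, 98] (1 swaps)

After 2 passes: [35, 68, 96, 96, 98]


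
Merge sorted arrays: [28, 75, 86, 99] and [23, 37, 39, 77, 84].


Take 23 from B
Take 28 from A
Take 37 from B
Take 39 from B
Take 75 from A
Take 77 from B
Take 84 from B

Merged: [23, 28, 37, 39, 75, 77, 84, 86, 99]


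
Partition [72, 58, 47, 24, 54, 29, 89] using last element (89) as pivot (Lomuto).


Pivot: 89
  72 <= 89: advance i (no swap)
  58 <= 89: advance i (no swap)
  47 <= 89: advance i (no swap)
  24 <= 89: advance i (no swap)
  54 <= 89: advance i (no swap)
  29 <= 89: advance i (no swap)
Place pivot at 6: [72, 58, 47, 24, 54, 29, 89]

Partitioned: [72, 58, 47, 24, 54, 29, 89]


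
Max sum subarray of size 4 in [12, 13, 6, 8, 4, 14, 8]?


[0:4]: 39
[1:5]: 31
[2:6]: 32
[3:7]: 34

Max: 39 at [0:4]


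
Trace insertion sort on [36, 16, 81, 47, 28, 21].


Initial: [36, 16, 81, 47, 28, 21]
Insert 16: [16, 36, 81, 47, 28, 21]
Insert 81: [16, 36, 81, 47, 28, 21]
Insert 47: [16, 36, 47, 81, 28, 21]
Insert 28: [16, 28, 36, 47, 81, 21]
Insert 21: [16, 21, 28, 36, 47, 81]

Sorted: [16, 21, 28, 36, 47, 81]


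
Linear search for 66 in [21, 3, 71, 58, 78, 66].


i=0: 21!=66
i=1: 3!=66
i=2: 71!=66
i=3: 58!=66
i=4: 78!=66
i=5: 66==66 found!

Found at 5, 6 comps


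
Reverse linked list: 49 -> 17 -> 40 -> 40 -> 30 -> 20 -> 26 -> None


Step 1: curr=49, set curr.next=prev(None) | reversed so far: 49
Step 2: curr=17, set curr.next=prev(49) | reversed so far: 17 -> 49
Step 3: curr=40, set curr.next=prev(17) | reversed so far: 40 -> 17 -> 49
Step 4: curr=40, set curr.next=prev(40) | reversed so far: 40 -> 40 -> 17 -> 49
Step 5: curr=30, set curr.next=prev(40) | reversed so far: 30 -> 40 -> 40 -> 17 -> 49
Step 6: curr=20, set curr.next=prev(30) | reversed so far: 20 -> 30 -> 40 -> 40 -> 17 -> 49
Step 7: curr=26, set curr.next=prev(20) | reversed so far: 26 -> 20 -> 30 -> 40 -> 40 -> 17 -> 49

26 -> 20 -> 30 -> 40 -> 40 -> 17 -> 49 -> None


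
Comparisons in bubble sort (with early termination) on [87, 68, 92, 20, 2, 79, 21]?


Algorithm: bubble sort (with early termination)
Input: [87, 68, 92, 20, 2, 79, 21]
Sorted: [2, 20, 21, 68, 79, 87, 92]

20


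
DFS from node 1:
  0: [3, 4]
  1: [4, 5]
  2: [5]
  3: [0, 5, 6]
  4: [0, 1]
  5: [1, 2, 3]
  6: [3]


Visit 1, push [5, 4]
Visit 4, push [0]
Visit 0, push [3]
Visit 3, push [6, 5]
Visit 5, push [2]
Visit 2, push []
Visit 6, push []

DFS order: [1, 4, 0, 3, 5, 2, 6]


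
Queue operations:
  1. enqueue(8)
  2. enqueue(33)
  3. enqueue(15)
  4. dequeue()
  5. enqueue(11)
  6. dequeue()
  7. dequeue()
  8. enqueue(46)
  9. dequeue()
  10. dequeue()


enqueue(8) -> [8]
enqueue(33) -> [8, 33]
enqueue(15) -> [8, 33, 15]
dequeue()->8, [33, 15]
enqueue(11) -> [33, 15, 11]
dequeue()->33, [15, 11]
dequeue()->15, [11]
enqueue(46) -> [11, 46]
dequeue()->11, [46]
dequeue()->46, []

Final queue: []


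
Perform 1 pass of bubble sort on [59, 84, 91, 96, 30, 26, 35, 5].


Initial: [59, 84, 91, 96, 30, 26, 35, 5]
Pass 1: [59, 84, 91, 30, 26, 35, 5, 96] (4 swaps)

After 1 pass: [59, 84, 91, 30, 26, 35, 5, 96]


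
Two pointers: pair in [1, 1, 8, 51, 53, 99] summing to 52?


lo=0(1)+hi=5(99)=100
lo=0(1)+hi=4(53)=54
lo=0(1)+hi=3(51)=52

Yes: 1+51=52


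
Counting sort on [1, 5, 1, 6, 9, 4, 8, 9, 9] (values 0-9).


Input: [1, 5, 1, 6, 9, 4, 8, 9, 9]
Counts: [0, 2, 0, 0, 1, 1, 1, 0, 1, 3]

Sorted: [1, 1, 4, 5, 6, 8, 9, 9, 9]


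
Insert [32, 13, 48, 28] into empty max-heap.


Insert 32: [32]
Insert 13: [32, 13]
Insert 48: [48, 13, 32]
Insert 28: [48, 28, 32, 13]

Final heap: [48, 28, 32, 13]


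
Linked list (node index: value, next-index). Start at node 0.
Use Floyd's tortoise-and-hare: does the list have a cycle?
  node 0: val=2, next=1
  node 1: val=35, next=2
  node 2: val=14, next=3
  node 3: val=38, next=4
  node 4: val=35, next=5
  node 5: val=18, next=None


Floyd's tortoise (slow, +1) and hare (fast, +2):
  init: slow=0, fast=0
  step 1: slow=1, fast=2
  step 2: slow=2, fast=4
  step 3: fast 4->5->None, no cycle

Cycle: no


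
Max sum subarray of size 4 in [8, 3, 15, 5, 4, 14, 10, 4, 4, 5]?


[0:4]: 31
[1:5]: 27
[2:6]: 38
[3:7]: 33
[4:8]: 32
[5:9]: 32
[6:10]: 23

Max: 38 at [2:6]


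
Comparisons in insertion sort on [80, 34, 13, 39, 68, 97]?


Algorithm: insertion sort
Input: [80, 34, 13, 39, 68, 97]
Sorted: [13, 34, 39, 68, 80, 97]

8


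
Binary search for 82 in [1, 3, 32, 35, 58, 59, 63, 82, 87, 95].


Step 1: lo=0, hi=9, mid=4, val=58
Step 2: lo=5, hi=9, mid=7, val=82

Found at index 7


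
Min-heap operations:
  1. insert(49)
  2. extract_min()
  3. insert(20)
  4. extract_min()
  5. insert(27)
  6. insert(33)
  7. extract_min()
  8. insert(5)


insert(49) -> [49]
extract_min()->49, []
insert(20) -> [20]
extract_min()->20, []
insert(27) -> [27]
insert(33) -> [27, 33]
extract_min()->27, [33]
insert(5) -> [5, 33]

Final heap: [5, 33]


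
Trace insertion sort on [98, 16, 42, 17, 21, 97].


Initial: [98, 16, 42, 17, 21, 97]
Insert 16: [16, 98, 42, 17, 21, 97]
Insert 42: [16, 42, 98, 17, 21, 97]
Insert 17: [16, 17, 42, 98, 21, 97]
Insert 21: [16, 17, 21, 42, 98, 97]
Insert 97: [16, 17, 21, 42, 97, 98]

Sorted: [16, 17, 21, 42, 97, 98]


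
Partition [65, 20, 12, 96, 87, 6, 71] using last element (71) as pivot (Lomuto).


Pivot: 71
  65 <= 71: advance i (no swap)
  20 <= 71: advance i (no swap)
  12 <= 71: advance i (no swap)
  6 <= 71: swap -> [65, 20, 12, 6, 87, 96, 71]
Place pivot at 4: [65, 20, 12, 6, 71, 96, 87]

Partitioned: [65, 20, 12, 6, 71, 96, 87]


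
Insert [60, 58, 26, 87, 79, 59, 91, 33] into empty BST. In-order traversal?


Insert 60: root
Insert 58: L from 60
Insert 26: L from 60 -> L from 58
Insert 87: R from 60
Insert 79: R from 60 -> L from 87
Insert 59: L from 60 -> R from 58
Insert 91: R from 60 -> R from 87
Insert 33: L from 60 -> L from 58 -> R from 26

In-order: [26, 33, 58, 59, 60, 79, 87, 91]


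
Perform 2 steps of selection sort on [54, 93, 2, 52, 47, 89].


Initial: [54, 93, 2, 52, 47, 89]
Step 1: min=2 at 2
  Swap: [2, 93, 54, 52, 47, 89]
Step 2: min=47 at 4
  Swap: [2, 47, 54, 52, 93, 89]

After 2 steps: [2, 47, 54, 52, 93, 89]


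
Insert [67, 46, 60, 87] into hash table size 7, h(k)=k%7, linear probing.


Insert 67: h=4 -> slot 4
Insert 46: h=4, 1 probes -> slot 5
Insert 60: h=4, 2 probes -> slot 6
Insert 87: h=3 -> slot 3

Table: [None, None, None, 87, 67, 46, 60]


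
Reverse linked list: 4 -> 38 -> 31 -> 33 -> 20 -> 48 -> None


Step 1: curr=4, set curr.next=prev(None) | reversed so far: 4
Step 2: curr=38, set curr.next=prev(4) | reversed so far: 38 -> 4
Step 3: curr=31, set curr.next=prev(38) | reversed so far: 31 -> 38 -> 4
Step 4: curr=33, set curr.next=prev(31) | reversed so far: 33 -> 31 -> 38 -> 4
Step 5: curr=20, set curr.next=prev(33) | reversed so far: 20 -> 33 -> 31 -> 38 -> 4
Step 6: curr=48, set curr.next=prev(20) | reversed so far: 48 -> 20 -> 33 -> 31 -> 38 -> 4

48 -> 20 -> 33 -> 31 -> 38 -> 4 -> None


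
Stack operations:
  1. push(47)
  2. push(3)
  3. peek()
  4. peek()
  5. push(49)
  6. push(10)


push(47) -> [47]
push(3) -> [47, 3]
peek()->3
peek()->3
push(49) -> [47, 3, 49]
push(10) -> [47, 3, 49, 10]

Final stack: [47, 3, 49, 10]


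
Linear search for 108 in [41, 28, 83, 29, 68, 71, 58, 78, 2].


i=0: 41!=108
i=1: 28!=108
i=2: 83!=108
i=3: 29!=108
i=4: 68!=108
i=5: 71!=108
i=6: 58!=108
i=7: 78!=108
i=8: 2!=108

Not found, 9 comps


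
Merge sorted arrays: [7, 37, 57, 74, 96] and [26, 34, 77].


Take 7 from A
Take 26 from B
Take 34 from B
Take 37 from A
Take 57 from A
Take 74 from A
Take 77 from B

Merged: [7, 26, 34, 37, 57, 74, 77, 96]


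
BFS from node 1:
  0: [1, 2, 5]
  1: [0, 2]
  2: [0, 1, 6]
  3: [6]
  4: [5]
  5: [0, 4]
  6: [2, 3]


Visit 1, enqueue [0, 2]
Visit 0, enqueue [5]
Visit 2, enqueue [6]
Visit 5, enqueue [4]
Visit 6, enqueue [3]
Visit 4, enqueue []
Visit 3, enqueue []

BFS order: [1, 0, 2, 5, 6, 4, 3]


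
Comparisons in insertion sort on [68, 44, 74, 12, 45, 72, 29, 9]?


Algorithm: insertion sort
Input: [68, 44, 74, 12, 45, 72, 29, 9]
Sorted: [9, 12, 29, 44, 45, 68, 72, 74]

23


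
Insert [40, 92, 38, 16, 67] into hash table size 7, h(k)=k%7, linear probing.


Insert 40: h=5 -> slot 5
Insert 92: h=1 -> slot 1
Insert 38: h=3 -> slot 3
Insert 16: h=2 -> slot 2
Insert 67: h=4 -> slot 4

Table: [None, 92, 16, 38, 67, 40, None]


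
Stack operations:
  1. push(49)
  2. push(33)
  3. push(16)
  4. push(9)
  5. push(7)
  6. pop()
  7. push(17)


push(49) -> [49]
push(33) -> [49, 33]
push(16) -> [49, 33, 16]
push(9) -> [49, 33, 16, 9]
push(7) -> [49, 33, 16, 9, 7]
pop()->7, [49, 33, 16, 9]
push(17) -> [49, 33, 16, 9, 17]

Final stack: [49, 33, 16, 9, 17]


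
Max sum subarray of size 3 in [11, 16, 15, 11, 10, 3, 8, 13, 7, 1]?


[0:3]: 42
[1:4]: 42
[2:5]: 36
[3:6]: 24
[4:7]: 21
[5:8]: 24
[6:9]: 28
[7:10]: 21

Max: 42 at [0:3]


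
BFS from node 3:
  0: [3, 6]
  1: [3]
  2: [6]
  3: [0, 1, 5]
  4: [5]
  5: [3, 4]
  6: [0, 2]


Visit 3, enqueue [0, 1, 5]
Visit 0, enqueue [6]
Visit 1, enqueue []
Visit 5, enqueue [4]
Visit 6, enqueue [2]
Visit 4, enqueue []
Visit 2, enqueue []

BFS order: [3, 0, 1, 5, 6, 4, 2]


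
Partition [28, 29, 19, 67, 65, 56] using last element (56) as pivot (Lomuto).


Pivot: 56
  28 <= 56: advance i (no swap)
  29 <= 56: advance i (no swap)
  19 <= 56: advance i (no swap)
Place pivot at 3: [28, 29, 19, 56, 65, 67]

Partitioned: [28, 29, 19, 56, 65, 67]


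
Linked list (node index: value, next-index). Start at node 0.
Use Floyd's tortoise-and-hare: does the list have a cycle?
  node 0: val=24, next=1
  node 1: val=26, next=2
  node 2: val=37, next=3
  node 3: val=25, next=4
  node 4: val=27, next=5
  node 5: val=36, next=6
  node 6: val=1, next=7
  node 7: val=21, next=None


Floyd's tortoise (slow, +1) and hare (fast, +2):
  init: slow=0, fast=0
  step 1: slow=1, fast=2
  step 2: slow=2, fast=4
  step 3: slow=3, fast=6
  step 4: fast 6->7->None, no cycle

Cycle: no


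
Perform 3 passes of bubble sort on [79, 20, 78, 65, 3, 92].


Initial: [79, 20, 78, 65, 3, 92]
Pass 1: [20, 78, 65, 3, 79, 92] (4 swaps)
Pass 2: [20, 65, 3, 78, 79, 92] (2 swaps)
Pass 3: [20, 3, 65, 78, 79, 92] (1 swaps)

After 3 passes: [20, 3, 65, 78, 79, 92]


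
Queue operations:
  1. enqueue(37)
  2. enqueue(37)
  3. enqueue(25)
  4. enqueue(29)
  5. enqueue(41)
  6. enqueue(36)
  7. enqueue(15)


enqueue(37) -> [37]
enqueue(37) -> [37, 37]
enqueue(25) -> [37, 37, 25]
enqueue(29) -> [37, 37, 25, 29]
enqueue(41) -> [37, 37, 25, 29, 41]
enqueue(36) -> [37, 37, 25, 29, 41, 36]
enqueue(15) -> [37, 37, 25, 29, 41, 36, 15]

Final queue: [37, 37, 25, 29, 41, 36, 15]


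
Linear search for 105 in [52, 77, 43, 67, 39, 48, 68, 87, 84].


i=0: 52!=105
i=1: 77!=105
i=2: 43!=105
i=3: 67!=105
i=4: 39!=105
i=5: 48!=105
i=6: 68!=105
i=7: 87!=105
i=8: 84!=105

Not found, 9 comps


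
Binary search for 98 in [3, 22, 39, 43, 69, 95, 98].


Step 1: lo=0, hi=6, mid=3, val=43
Step 2: lo=4, hi=6, mid=5, val=95
Step 3: lo=6, hi=6, mid=6, val=98

Found at index 6


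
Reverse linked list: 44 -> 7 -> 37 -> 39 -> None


Step 1: curr=44, set curr.next=prev(None) | reversed so far: 44
Step 2: curr=7, set curr.next=prev(44) | reversed so far: 7 -> 44
Step 3: curr=37, set curr.next=prev(7) | reversed so far: 37 -> 7 -> 44
Step 4: curr=39, set curr.next=prev(37) | reversed so far: 39 -> 37 -> 7 -> 44

39 -> 37 -> 7 -> 44 -> None


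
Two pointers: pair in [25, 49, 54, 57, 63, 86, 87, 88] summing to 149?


lo=0(25)+hi=7(88)=113
lo=1(49)+hi=7(88)=137
lo=2(54)+hi=7(88)=142
lo=3(57)+hi=7(88)=145
lo=4(63)+hi=7(88)=151
lo=4(63)+hi=6(87)=150
lo=4(63)+hi=5(86)=149

Yes: 63+86=149


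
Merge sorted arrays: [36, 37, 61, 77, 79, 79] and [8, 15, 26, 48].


Take 8 from B
Take 15 from B
Take 26 from B
Take 36 from A
Take 37 from A
Take 48 from B

Merged: [8, 15, 26, 36, 37, 48, 61, 77, 79, 79]


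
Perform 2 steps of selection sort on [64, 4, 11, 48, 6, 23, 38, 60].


Initial: [64, 4, 11, 48, 6, 23, 38, 60]
Step 1: min=4 at 1
  Swap: [4, 64, 11, 48, 6, 23, 38, 60]
Step 2: min=6 at 4
  Swap: [4, 6, 11, 48, 64, 23, 38, 60]

After 2 steps: [4, 6, 11, 48, 64, 23, 38, 60]


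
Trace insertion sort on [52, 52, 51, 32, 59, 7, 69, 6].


Initial: [52, 52, 51, 32, 59, 7, 69, 6]
Insert 52: [52, 52, 51, 32, 59, 7, 69, 6]
Insert 51: [51, 52, 52, 32, 59, 7, 69, 6]
Insert 32: [32, 51, 52, 52, 59, 7, 69, 6]
Insert 59: [32, 51, 52, 52, 59, 7, 69, 6]
Insert 7: [7, 32, 51, 52, 52, 59, 69, 6]
Insert 69: [7, 32, 51, 52, 52, 59, 69, 6]
Insert 6: [6, 7, 32, 51, 52, 52, 59, 69]

Sorted: [6, 7, 32, 51, 52, 52, 59, 69]


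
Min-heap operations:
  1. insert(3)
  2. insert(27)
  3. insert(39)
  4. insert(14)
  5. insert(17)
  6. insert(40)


insert(3) -> [3]
insert(27) -> [3, 27]
insert(39) -> [3, 27, 39]
insert(14) -> [3, 14, 39, 27]
insert(17) -> [3, 14, 39, 27, 17]
insert(40) -> [3, 14, 39, 27, 17, 40]

Final heap: [3, 14, 39, 27, 17, 40]


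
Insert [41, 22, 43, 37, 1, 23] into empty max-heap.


Insert 41: [41]
Insert 22: [41, 22]
Insert 43: [43, 22, 41]
Insert 37: [43, 37, 41, 22]
Insert 1: [43, 37, 41, 22, 1]
Insert 23: [43, 37, 41, 22, 1, 23]

Final heap: [43, 37, 41, 22, 1, 23]


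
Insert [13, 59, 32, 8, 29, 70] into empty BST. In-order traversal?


Insert 13: root
Insert 59: R from 13
Insert 32: R from 13 -> L from 59
Insert 8: L from 13
Insert 29: R from 13 -> L from 59 -> L from 32
Insert 70: R from 13 -> R from 59

In-order: [8, 13, 29, 32, 59, 70]


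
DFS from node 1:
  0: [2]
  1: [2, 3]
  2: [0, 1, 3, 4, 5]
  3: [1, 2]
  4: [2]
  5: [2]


Visit 1, push [3, 2]
Visit 2, push [5, 4, 3, 0]
Visit 0, push []
Visit 3, push []
Visit 4, push []
Visit 5, push []

DFS order: [1, 2, 0, 3, 4, 5]


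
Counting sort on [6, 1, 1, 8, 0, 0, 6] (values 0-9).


Input: [6, 1, 1, 8, 0, 0, 6]
Counts: [2, 2, 0, 0, 0, 0, 2, 0, 1, 0]

Sorted: [0, 0, 1, 1, 6, 6, 8]


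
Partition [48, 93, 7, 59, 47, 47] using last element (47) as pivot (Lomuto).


Pivot: 47
  7 <= 47: swap -> [7, 93, 48, 59, 47, 47]
  47 <= 47: swap -> [7, 47, 48, 59, 93, 47]
Place pivot at 2: [7, 47, 47, 59, 93, 48]

Partitioned: [7, 47, 47, 59, 93, 48]


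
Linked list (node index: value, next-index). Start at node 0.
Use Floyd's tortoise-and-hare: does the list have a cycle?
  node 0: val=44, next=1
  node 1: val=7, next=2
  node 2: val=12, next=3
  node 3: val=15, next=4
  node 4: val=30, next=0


Floyd's tortoise (slow, +1) and hare (fast, +2):
  init: slow=0, fast=0
  step 1: slow=1, fast=2
  step 2: slow=2, fast=4
  step 3: slow=3, fast=1
  step 4: slow=4, fast=3
  step 5: slow=0, fast=0
  slow == fast at node 0: cycle detected

Cycle: yes


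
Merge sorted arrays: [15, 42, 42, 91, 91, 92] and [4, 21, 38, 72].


Take 4 from B
Take 15 from A
Take 21 from B
Take 38 from B
Take 42 from A
Take 42 from A
Take 72 from B

Merged: [4, 15, 21, 38, 42, 42, 72, 91, 91, 92]


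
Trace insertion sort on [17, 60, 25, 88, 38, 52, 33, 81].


Initial: [17, 60, 25, 88, 38, 52, 33, 81]
Insert 60: [17, 60, 25, 88, 38, 52, 33, 81]
Insert 25: [17, 25, 60, 88, 38, 52, 33, 81]
Insert 88: [17, 25, 60, 88, 38, 52, 33, 81]
Insert 38: [17, 25, 38, 60, 88, 52, 33, 81]
Insert 52: [17, 25, 38, 52, 60, 88, 33, 81]
Insert 33: [17, 25, 33, 38, 52, 60, 88, 81]
Insert 81: [17, 25, 33, 38, 52, 60, 81, 88]

Sorted: [17, 25, 33, 38, 52, 60, 81, 88]


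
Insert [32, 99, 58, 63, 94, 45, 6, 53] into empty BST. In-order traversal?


Insert 32: root
Insert 99: R from 32
Insert 58: R from 32 -> L from 99
Insert 63: R from 32 -> L from 99 -> R from 58
Insert 94: R from 32 -> L from 99 -> R from 58 -> R from 63
Insert 45: R from 32 -> L from 99 -> L from 58
Insert 6: L from 32
Insert 53: R from 32 -> L from 99 -> L from 58 -> R from 45

In-order: [6, 32, 45, 53, 58, 63, 94, 99]


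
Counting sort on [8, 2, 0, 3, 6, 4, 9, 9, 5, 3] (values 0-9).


Input: [8, 2, 0, 3, 6, 4, 9, 9, 5, 3]
Counts: [1, 0, 1, 2, 1, 1, 1, 0, 1, 2]

Sorted: [0, 2, 3, 3, 4, 5, 6, 8, 9, 9]


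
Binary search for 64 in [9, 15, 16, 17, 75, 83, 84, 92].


Step 1: lo=0, hi=7, mid=3, val=17
Step 2: lo=4, hi=7, mid=5, val=83
Step 3: lo=4, hi=4, mid=4, val=75

Not found


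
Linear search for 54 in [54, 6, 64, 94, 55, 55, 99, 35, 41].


i=0: 54==54 found!

Found at 0, 1 comps


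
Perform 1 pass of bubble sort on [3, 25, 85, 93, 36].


Initial: [3, 25, 85, 93, 36]
Pass 1: [3, 25, 85, 36, 93] (1 swaps)

After 1 pass: [3, 25, 85, 36, 93]


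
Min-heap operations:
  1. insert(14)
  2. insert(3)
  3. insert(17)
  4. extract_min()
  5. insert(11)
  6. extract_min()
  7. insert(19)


insert(14) -> [14]
insert(3) -> [3, 14]
insert(17) -> [3, 14, 17]
extract_min()->3, [14, 17]
insert(11) -> [11, 17, 14]
extract_min()->11, [14, 17]
insert(19) -> [14, 17, 19]

Final heap: [14, 17, 19]


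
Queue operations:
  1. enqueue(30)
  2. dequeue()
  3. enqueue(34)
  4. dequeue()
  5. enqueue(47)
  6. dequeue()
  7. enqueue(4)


enqueue(30) -> [30]
dequeue()->30, []
enqueue(34) -> [34]
dequeue()->34, []
enqueue(47) -> [47]
dequeue()->47, []
enqueue(4) -> [4]

Final queue: [4]


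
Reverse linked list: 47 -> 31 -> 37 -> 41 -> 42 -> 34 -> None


Step 1: curr=47, set curr.next=prev(None) | reversed so far: 47
Step 2: curr=31, set curr.next=prev(47) | reversed so far: 31 -> 47
Step 3: curr=37, set curr.next=prev(31) | reversed so far: 37 -> 31 -> 47
Step 4: curr=41, set curr.next=prev(37) | reversed so far: 41 -> 37 -> 31 -> 47
Step 5: curr=42, set curr.next=prev(41) | reversed so far: 42 -> 41 -> 37 -> 31 -> 47
Step 6: curr=34, set curr.next=prev(42) | reversed so far: 34 -> 42 -> 41 -> 37 -> 31 -> 47

34 -> 42 -> 41 -> 37 -> 31 -> 47 -> None


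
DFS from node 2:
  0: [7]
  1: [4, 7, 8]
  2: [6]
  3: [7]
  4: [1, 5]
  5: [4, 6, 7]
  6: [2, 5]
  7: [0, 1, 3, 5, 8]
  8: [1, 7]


Visit 2, push [6]
Visit 6, push [5]
Visit 5, push [7, 4]
Visit 4, push [1]
Visit 1, push [8, 7]
Visit 7, push [8, 3, 0]
Visit 0, push []
Visit 3, push []
Visit 8, push []

DFS order: [2, 6, 5, 4, 1, 7, 0, 3, 8]


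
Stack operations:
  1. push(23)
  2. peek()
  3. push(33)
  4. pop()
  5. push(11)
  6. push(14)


push(23) -> [23]
peek()->23
push(33) -> [23, 33]
pop()->33, [23]
push(11) -> [23, 11]
push(14) -> [23, 11, 14]

Final stack: [23, 11, 14]


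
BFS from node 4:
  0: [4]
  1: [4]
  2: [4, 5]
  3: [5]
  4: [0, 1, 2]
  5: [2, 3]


Visit 4, enqueue [0, 1, 2]
Visit 0, enqueue []
Visit 1, enqueue []
Visit 2, enqueue [5]
Visit 5, enqueue [3]
Visit 3, enqueue []

BFS order: [4, 0, 1, 2, 5, 3]


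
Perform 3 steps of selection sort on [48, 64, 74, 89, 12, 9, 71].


Initial: [48, 64, 74, 89, 12, 9, 71]
Step 1: min=9 at 5
  Swap: [9, 64, 74, 89, 12, 48, 71]
Step 2: min=12 at 4
  Swap: [9, 12, 74, 89, 64, 48, 71]
Step 3: min=48 at 5
  Swap: [9, 12, 48, 89, 64, 74, 71]

After 3 steps: [9, 12, 48, 89, 64, 74, 71]


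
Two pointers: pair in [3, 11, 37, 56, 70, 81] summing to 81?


lo=0(3)+hi=5(81)=84
lo=0(3)+hi=4(70)=73
lo=1(11)+hi=4(70)=81

Yes: 11+70=81


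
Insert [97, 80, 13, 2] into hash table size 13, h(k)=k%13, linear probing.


Insert 97: h=6 -> slot 6
Insert 80: h=2 -> slot 2
Insert 13: h=0 -> slot 0
Insert 2: h=2, 1 probes -> slot 3

Table: [13, None, 80, 2, None, None, 97, None, None, None, None, None, None]


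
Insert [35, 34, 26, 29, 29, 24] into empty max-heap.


Insert 35: [35]
Insert 34: [35, 34]
Insert 26: [35, 34, 26]
Insert 29: [35, 34, 26, 29]
Insert 29: [35, 34, 26, 29, 29]
Insert 24: [35, 34, 26, 29, 29, 24]

Final heap: [35, 34, 26, 29, 29, 24]


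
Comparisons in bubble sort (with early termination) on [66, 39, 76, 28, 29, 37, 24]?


Algorithm: bubble sort (with early termination)
Input: [66, 39, 76, 28, 29, 37, 24]
Sorted: [24, 28, 29, 37, 39, 66, 76]

21


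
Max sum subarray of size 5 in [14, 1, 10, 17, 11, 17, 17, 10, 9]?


[0:5]: 53
[1:6]: 56
[2:7]: 72
[3:8]: 72
[4:9]: 64

Max: 72 at [2:7]


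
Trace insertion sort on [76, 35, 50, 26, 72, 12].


Initial: [76, 35, 50, 26, 72, 12]
Insert 35: [35, 76, 50, 26, 72, 12]
Insert 50: [35, 50, 76, 26, 72, 12]
Insert 26: [26, 35, 50, 76, 72, 12]
Insert 72: [26, 35, 50, 72, 76, 12]
Insert 12: [12, 26, 35, 50, 72, 76]

Sorted: [12, 26, 35, 50, 72, 76]


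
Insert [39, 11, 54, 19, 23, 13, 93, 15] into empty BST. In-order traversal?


Insert 39: root
Insert 11: L from 39
Insert 54: R from 39
Insert 19: L from 39 -> R from 11
Insert 23: L from 39 -> R from 11 -> R from 19
Insert 13: L from 39 -> R from 11 -> L from 19
Insert 93: R from 39 -> R from 54
Insert 15: L from 39 -> R from 11 -> L from 19 -> R from 13

In-order: [11, 13, 15, 19, 23, 39, 54, 93]


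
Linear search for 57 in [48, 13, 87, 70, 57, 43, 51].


i=0: 48!=57
i=1: 13!=57
i=2: 87!=57
i=3: 70!=57
i=4: 57==57 found!

Found at 4, 5 comps


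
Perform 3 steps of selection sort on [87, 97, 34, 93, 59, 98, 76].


Initial: [87, 97, 34, 93, 59, 98, 76]
Step 1: min=34 at 2
  Swap: [34, 97, 87, 93, 59, 98, 76]
Step 2: min=59 at 4
  Swap: [34, 59, 87, 93, 97, 98, 76]
Step 3: min=76 at 6
  Swap: [34, 59, 76, 93, 97, 98, 87]

After 3 steps: [34, 59, 76, 93, 97, 98, 87]


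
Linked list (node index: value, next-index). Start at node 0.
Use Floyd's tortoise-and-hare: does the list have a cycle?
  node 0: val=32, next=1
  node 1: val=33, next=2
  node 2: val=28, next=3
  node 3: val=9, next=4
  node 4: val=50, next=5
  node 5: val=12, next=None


Floyd's tortoise (slow, +1) and hare (fast, +2):
  init: slow=0, fast=0
  step 1: slow=1, fast=2
  step 2: slow=2, fast=4
  step 3: fast 4->5->None, no cycle

Cycle: no


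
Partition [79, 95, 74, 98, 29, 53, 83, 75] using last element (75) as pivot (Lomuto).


Pivot: 75
  74 <= 75: swap -> [74, 95, 79, 98, 29, 53, 83, 75]
  29 <= 75: swap -> [74, 29, 79, 98, 95, 53, 83, 75]
  53 <= 75: swap -> [74, 29, 53, 98, 95, 79, 83, 75]
Place pivot at 3: [74, 29, 53, 75, 95, 79, 83, 98]

Partitioned: [74, 29, 53, 75, 95, 79, 83, 98]


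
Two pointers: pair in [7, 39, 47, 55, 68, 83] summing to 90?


lo=0(7)+hi=5(83)=90

Yes: 7+83=90


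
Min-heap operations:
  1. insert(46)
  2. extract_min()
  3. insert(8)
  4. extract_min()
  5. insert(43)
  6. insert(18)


insert(46) -> [46]
extract_min()->46, []
insert(8) -> [8]
extract_min()->8, []
insert(43) -> [43]
insert(18) -> [18, 43]

Final heap: [18, 43]


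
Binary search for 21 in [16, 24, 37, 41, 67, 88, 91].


Step 1: lo=0, hi=6, mid=3, val=41
Step 2: lo=0, hi=2, mid=1, val=24
Step 3: lo=0, hi=0, mid=0, val=16

Not found


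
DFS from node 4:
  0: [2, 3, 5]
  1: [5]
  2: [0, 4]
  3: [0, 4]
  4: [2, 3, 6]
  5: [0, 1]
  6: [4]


Visit 4, push [6, 3, 2]
Visit 2, push [0]
Visit 0, push [5, 3]
Visit 3, push []
Visit 5, push [1]
Visit 1, push []
Visit 6, push []

DFS order: [4, 2, 0, 3, 5, 1, 6]


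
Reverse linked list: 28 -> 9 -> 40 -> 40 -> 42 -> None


Step 1: curr=28, set curr.next=prev(None) | reversed so far: 28
Step 2: curr=9, set curr.next=prev(28) | reversed so far: 9 -> 28
Step 3: curr=40, set curr.next=prev(9) | reversed so far: 40 -> 9 -> 28
Step 4: curr=40, set curr.next=prev(40) | reversed so far: 40 -> 40 -> 9 -> 28
Step 5: curr=42, set curr.next=prev(40) | reversed so far: 42 -> 40 -> 40 -> 9 -> 28

42 -> 40 -> 40 -> 9 -> 28 -> None


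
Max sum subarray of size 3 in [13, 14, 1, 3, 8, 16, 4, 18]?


[0:3]: 28
[1:4]: 18
[2:5]: 12
[3:6]: 27
[4:7]: 28
[5:8]: 38

Max: 38 at [5:8]


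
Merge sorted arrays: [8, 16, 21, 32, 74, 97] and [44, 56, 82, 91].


Take 8 from A
Take 16 from A
Take 21 from A
Take 32 from A
Take 44 from B
Take 56 from B
Take 74 from A
Take 82 from B
Take 91 from B

Merged: [8, 16, 21, 32, 44, 56, 74, 82, 91, 97]


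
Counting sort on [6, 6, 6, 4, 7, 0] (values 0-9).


Input: [6, 6, 6, 4, 7, 0]
Counts: [1, 0, 0, 0, 1, 0, 3, 1, 0, 0]

Sorted: [0, 4, 6, 6, 6, 7]


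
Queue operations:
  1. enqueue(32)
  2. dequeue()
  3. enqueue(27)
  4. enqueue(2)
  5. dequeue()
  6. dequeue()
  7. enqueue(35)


enqueue(32) -> [32]
dequeue()->32, []
enqueue(27) -> [27]
enqueue(2) -> [27, 2]
dequeue()->27, [2]
dequeue()->2, []
enqueue(35) -> [35]

Final queue: [35]


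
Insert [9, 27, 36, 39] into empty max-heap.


Insert 9: [9]
Insert 27: [27, 9]
Insert 36: [36, 9, 27]
Insert 39: [39, 36, 27, 9]

Final heap: [39, 36, 27, 9]


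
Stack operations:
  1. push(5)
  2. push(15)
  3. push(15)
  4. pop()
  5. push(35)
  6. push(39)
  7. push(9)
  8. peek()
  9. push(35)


push(5) -> [5]
push(15) -> [5, 15]
push(15) -> [5, 15, 15]
pop()->15, [5, 15]
push(35) -> [5, 15, 35]
push(39) -> [5, 15, 35, 39]
push(9) -> [5, 15, 35, 39, 9]
peek()->9
push(35) -> [5, 15, 35, 39, 9, 35]

Final stack: [5, 15, 35, 39, 9, 35]


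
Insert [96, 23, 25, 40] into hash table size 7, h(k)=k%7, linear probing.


Insert 96: h=5 -> slot 5
Insert 23: h=2 -> slot 2
Insert 25: h=4 -> slot 4
Insert 40: h=5, 1 probes -> slot 6

Table: [None, None, 23, None, 25, 96, 40]


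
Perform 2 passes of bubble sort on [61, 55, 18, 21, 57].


Initial: [61, 55, 18, 21, 57]
Pass 1: [55, 18, 21, 57, 61] (4 swaps)
Pass 2: [18, 21, 55, 57, 61] (2 swaps)

After 2 passes: [18, 21, 55, 57, 61]


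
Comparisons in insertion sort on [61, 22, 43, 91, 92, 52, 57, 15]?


Algorithm: insertion sort
Input: [61, 22, 43, 91, 92, 52, 57, 15]
Sorted: [15, 22, 43, 52, 57, 61, 91, 92]

20


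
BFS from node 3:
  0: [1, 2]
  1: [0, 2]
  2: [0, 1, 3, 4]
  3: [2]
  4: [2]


Visit 3, enqueue [2]
Visit 2, enqueue [0, 1, 4]
Visit 0, enqueue []
Visit 1, enqueue []
Visit 4, enqueue []

BFS order: [3, 2, 0, 1, 4]


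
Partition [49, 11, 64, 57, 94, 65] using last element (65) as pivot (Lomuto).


Pivot: 65
  49 <= 65: advance i (no swap)
  11 <= 65: advance i (no swap)
  64 <= 65: advance i (no swap)
  57 <= 65: advance i (no swap)
Place pivot at 4: [49, 11, 64, 57, 65, 94]

Partitioned: [49, 11, 64, 57, 65, 94]


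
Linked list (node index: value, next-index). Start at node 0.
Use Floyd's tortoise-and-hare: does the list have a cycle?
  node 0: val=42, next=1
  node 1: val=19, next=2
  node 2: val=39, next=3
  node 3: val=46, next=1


Floyd's tortoise (slow, +1) and hare (fast, +2):
  init: slow=0, fast=0
  step 1: slow=1, fast=2
  step 2: slow=2, fast=1
  step 3: slow=3, fast=3
  slow == fast at node 3: cycle detected

Cycle: yes


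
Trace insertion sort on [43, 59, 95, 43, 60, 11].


Initial: [43, 59, 95, 43, 60, 11]
Insert 59: [43, 59, 95, 43, 60, 11]
Insert 95: [43, 59, 95, 43, 60, 11]
Insert 43: [43, 43, 59, 95, 60, 11]
Insert 60: [43, 43, 59, 60, 95, 11]
Insert 11: [11, 43, 43, 59, 60, 95]

Sorted: [11, 43, 43, 59, 60, 95]


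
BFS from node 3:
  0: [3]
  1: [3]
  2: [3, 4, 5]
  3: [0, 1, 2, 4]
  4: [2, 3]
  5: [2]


Visit 3, enqueue [0, 1, 2, 4]
Visit 0, enqueue []
Visit 1, enqueue []
Visit 2, enqueue [5]
Visit 4, enqueue []
Visit 5, enqueue []

BFS order: [3, 0, 1, 2, 4, 5]


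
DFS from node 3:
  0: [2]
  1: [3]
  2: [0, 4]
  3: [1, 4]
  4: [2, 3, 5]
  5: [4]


Visit 3, push [4, 1]
Visit 1, push []
Visit 4, push [5, 2]
Visit 2, push [0]
Visit 0, push []
Visit 5, push []

DFS order: [3, 1, 4, 2, 0, 5]


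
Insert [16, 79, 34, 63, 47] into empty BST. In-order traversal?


Insert 16: root
Insert 79: R from 16
Insert 34: R from 16 -> L from 79
Insert 63: R from 16 -> L from 79 -> R from 34
Insert 47: R from 16 -> L from 79 -> R from 34 -> L from 63

In-order: [16, 34, 47, 63, 79]


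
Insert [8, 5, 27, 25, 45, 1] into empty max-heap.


Insert 8: [8]
Insert 5: [8, 5]
Insert 27: [27, 5, 8]
Insert 25: [27, 25, 8, 5]
Insert 45: [45, 27, 8, 5, 25]
Insert 1: [45, 27, 8, 5, 25, 1]

Final heap: [45, 27, 8, 5, 25, 1]


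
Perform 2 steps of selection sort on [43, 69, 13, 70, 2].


Initial: [43, 69, 13, 70, 2]
Step 1: min=2 at 4
  Swap: [2, 69, 13, 70, 43]
Step 2: min=13 at 2
  Swap: [2, 13, 69, 70, 43]

After 2 steps: [2, 13, 69, 70, 43]


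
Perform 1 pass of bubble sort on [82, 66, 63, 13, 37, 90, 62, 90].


Initial: [82, 66, 63, 13, 37, 90, 62, 90]
Pass 1: [66, 63, 13, 37, 82, 62, 90, 90] (5 swaps)

After 1 pass: [66, 63, 13, 37, 82, 62, 90, 90]


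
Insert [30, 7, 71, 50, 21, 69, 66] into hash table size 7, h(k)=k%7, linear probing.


Insert 30: h=2 -> slot 2
Insert 7: h=0 -> slot 0
Insert 71: h=1 -> slot 1
Insert 50: h=1, 2 probes -> slot 3
Insert 21: h=0, 4 probes -> slot 4
Insert 69: h=6 -> slot 6
Insert 66: h=3, 2 probes -> slot 5

Table: [7, 71, 30, 50, 21, 66, 69]


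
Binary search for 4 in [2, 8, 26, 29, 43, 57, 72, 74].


Step 1: lo=0, hi=7, mid=3, val=29
Step 2: lo=0, hi=2, mid=1, val=8
Step 3: lo=0, hi=0, mid=0, val=2

Not found


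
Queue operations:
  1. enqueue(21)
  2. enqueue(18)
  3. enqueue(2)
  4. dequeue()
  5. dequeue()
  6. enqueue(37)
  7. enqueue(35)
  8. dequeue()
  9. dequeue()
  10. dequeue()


enqueue(21) -> [21]
enqueue(18) -> [21, 18]
enqueue(2) -> [21, 18, 2]
dequeue()->21, [18, 2]
dequeue()->18, [2]
enqueue(37) -> [2, 37]
enqueue(35) -> [2, 37, 35]
dequeue()->2, [37, 35]
dequeue()->37, [35]
dequeue()->35, []

Final queue: []


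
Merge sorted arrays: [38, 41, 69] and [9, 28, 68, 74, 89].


Take 9 from B
Take 28 from B
Take 38 from A
Take 41 from A
Take 68 from B
Take 69 from A

Merged: [9, 28, 38, 41, 68, 69, 74, 89]


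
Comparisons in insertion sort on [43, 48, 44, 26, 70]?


Algorithm: insertion sort
Input: [43, 48, 44, 26, 70]
Sorted: [26, 43, 44, 48, 70]

7


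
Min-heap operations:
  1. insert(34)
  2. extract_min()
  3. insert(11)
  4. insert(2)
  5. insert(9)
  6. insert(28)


insert(34) -> [34]
extract_min()->34, []
insert(11) -> [11]
insert(2) -> [2, 11]
insert(9) -> [2, 11, 9]
insert(28) -> [2, 11, 9, 28]

Final heap: [2, 11, 9, 28]


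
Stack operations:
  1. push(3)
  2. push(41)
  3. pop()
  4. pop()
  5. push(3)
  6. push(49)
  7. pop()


push(3) -> [3]
push(41) -> [3, 41]
pop()->41, [3]
pop()->3, []
push(3) -> [3]
push(49) -> [3, 49]
pop()->49, [3]

Final stack: [3]


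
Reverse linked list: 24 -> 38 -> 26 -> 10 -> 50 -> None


Step 1: curr=24, set curr.next=prev(None) | reversed so far: 24
Step 2: curr=38, set curr.next=prev(24) | reversed so far: 38 -> 24
Step 3: curr=26, set curr.next=prev(38) | reversed so far: 26 -> 38 -> 24
Step 4: curr=10, set curr.next=prev(26) | reversed so far: 10 -> 26 -> 38 -> 24
Step 5: curr=50, set curr.next=prev(10) | reversed so far: 50 -> 10 -> 26 -> 38 -> 24

50 -> 10 -> 26 -> 38 -> 24 -> None


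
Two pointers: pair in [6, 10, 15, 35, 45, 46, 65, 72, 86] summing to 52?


lo=0(6)+hi=8(86)=92
lo=0(6)+hi=7(72)=78
lo=0(6)+hi=6(65)=71
lo=0(6)+hi=5(46)=52

Yes: 6+46=52


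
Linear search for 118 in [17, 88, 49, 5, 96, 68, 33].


i=0: 17!=118
i=1: 88!=118
i=2: 49!=118
i=3: 5!=118
i=4: 96!=118
i=5: 68!=118
i=6: 33!=118

Not found, 7 comps


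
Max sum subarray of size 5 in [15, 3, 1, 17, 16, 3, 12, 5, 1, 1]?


[0:5]: 52
[1:6]: 40
[2:7]: 49
[3:8]: 53
[4:9]: 37
[5:10]: 22

Max: 53 at [3:8]


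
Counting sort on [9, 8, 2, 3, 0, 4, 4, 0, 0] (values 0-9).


Input: [9, 8, 2, 3, 0, 4, 4, 0, 0]
Counts: [3, 0, 1, 1, 2, 0, 0, 0, 1, 1]

Sorted: [0, 0, 0, 2, 3, 4, 4, 8, 9]


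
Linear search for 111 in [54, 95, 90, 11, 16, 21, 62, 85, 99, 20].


i=0: 54!=111
i=1: 95!=111
i=2: 90!=111
i=3: 11!=111
i=4: 16!=111
i=5: 21!=111
i=6: 62!=111
i=7: 85!=111
i=8: 99!=111
i=9: 20!=111

Not found, 10 comps


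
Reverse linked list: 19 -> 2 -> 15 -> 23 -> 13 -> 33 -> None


Step 1: curr=19, set curr.next=prev(None) | reversed so far: 19
Step 2: curr=2, set curr.next=prev(19) | reversed so far: 2 -> 19
Step 3: curr=15, set curr.next=prev(2) | reversed so far: 15 -> 2 -> 19
Step 4: curr=23, set curr.next=prev(15) | reversed so far: 23 -> 15 -> 2 -> 19
Step 5: curr=13, set curr.next=prev(23) | reversed so far: 13 -> 23 -> 15 -> 2 -> 19
Step 6: curr=33, set curr.next=prev(13) | reversed so far: 33 -> 13 -> 23 -> 15 -> 2 -> 19

33 -> 13 -> 23 -> 15 -> 2 -> 19 -> None


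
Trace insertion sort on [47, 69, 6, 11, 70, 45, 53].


Initial: [47, 69, 6, 11, 70, 45, 53]
Insert 69: [47, 69, 6, 11, 70, 45, 53]
Insert 6: [6, 47, 69, 11, 70, 45, 53]
Insert 11: [6, 11, 47, 69, 70, 45, 53]
Insert 70: [6, 11, 47, 69, 70, 45, 53]
Insert 45: [6, 11, 45, 47, 69, 70, 53]
Insert 53: [6, 11, 45, 47, 53, 69, 70]

Sorted: [6, 11, 45, 47, 53, 69, 70]


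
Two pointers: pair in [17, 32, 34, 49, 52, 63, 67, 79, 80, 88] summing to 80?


lo=0(17)+hi=9(88)=105
lo=0(17)+hi=8(80)=97
lo=0(17)+hi=7(79)=96
lo=0(17)+hi=6(67)=84
lo=0(17)+hi=5(63)=80

Yes: 17+63=80


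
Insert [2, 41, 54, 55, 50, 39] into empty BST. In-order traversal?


Insert 2: root
Insert 41: R from 2
Insert 54: R from 2 -> R from 41
Insert 55: R from 2 -> R from 41 -> R from 54
Insert 50: R from 2 -> R from 41 -> L from 54
Insert 39: R from 2 -> L from 41

In-order: [2, 39, 41, 50, 54, 55]


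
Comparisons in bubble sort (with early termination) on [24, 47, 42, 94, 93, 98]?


Algorithm: bubble sort (with early termination)
Input: [24, 47, 42, 94, 93, 98]
Sorted: [24, 42, 47, 93, 94, 98]

9


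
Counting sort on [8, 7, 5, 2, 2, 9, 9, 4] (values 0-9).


Input: [8, 7, 5, 2, 2, 9, 9, 4]
Counts: [0, 0, 2, 0, 1, 1, 0, 1, 1, 2]

Sorted: [2, 2, 4, 5, 7, 8, 9, 9]


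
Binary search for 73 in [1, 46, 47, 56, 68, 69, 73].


Step 1: lo=0, hi=6, mid=3, val=56
Step 2: lo=4, hi=6, mid=5, val=69
Step 3: lo=6, hi=6, mid=6, val=73

Found at index 6


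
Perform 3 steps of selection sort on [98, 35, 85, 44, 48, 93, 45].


Initial: [98, 35, 85, 44, 48, 93, 45]
Step 1: min=35 at 1
  Swap: [35, 98, 85, 44, 48, 93, 45]
Step 2: min=44 at 3
  Swap: [35, 44, 85, 98, 48, 93, 45]
Step 3: min=45 at 6
  Swap: [35, 44, 45, 98, 48, 93, 85]

After 3 steps: [35, 44, 45, 98, 48, 93, 85]


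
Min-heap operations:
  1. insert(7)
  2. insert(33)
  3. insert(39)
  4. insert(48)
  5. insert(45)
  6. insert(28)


insert(7) -> [7]
insert(33) -> [7, 33]
insert(39) -> [7, 33, 39]
insert(48) -> [7, 33, 39, 48]
insert(45) -> [7, 33, 39, 48, 45]
insert(28) -> [7, 33, 28, 48, 45, 39]

Final heap: [7, 33, 28, 48, 45, 39]


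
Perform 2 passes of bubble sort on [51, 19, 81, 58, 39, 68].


Initial: [51, 19, 81, 58, 39, 68]
Pass 1: [19, 51, 58, 39, 68, 81] (4 swaps)
Pass 2: [19, 51, 39, 58, 68, 81] (1 swaps)

After 2 passes: [19, 51, 39, 58, 68, 81]


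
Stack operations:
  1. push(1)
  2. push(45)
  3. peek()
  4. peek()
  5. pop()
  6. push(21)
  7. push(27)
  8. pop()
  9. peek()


push(1) -> [1]
push(45) -> [1, 45]
peek()->45
peek()->45
pop()->45, [1]
push(21) -> [1, 21]
push(27) -> [1, 21, 27]
pop()->27, [1, 21]
peek()->21

Final stack: [1, 21]


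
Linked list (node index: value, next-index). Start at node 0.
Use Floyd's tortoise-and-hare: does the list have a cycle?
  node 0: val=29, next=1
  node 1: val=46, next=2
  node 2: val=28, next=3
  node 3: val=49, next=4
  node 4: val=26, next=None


Floyd's tortoise (slow, +1) and hare (fast, +2):
  init: slow=0, fast=0
  step 1: slow=1, fast=2
  step 2: slow=2, fast=4
  step 3: fast -> None, no cycle

Cycle: no


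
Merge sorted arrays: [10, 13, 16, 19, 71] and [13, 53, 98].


Take 10 from A
Take 13 from A
Take 13 from B
Take 16 from A
Take 19 from A
Take 53 from B
Take 71 from A

Merged: [10, 13, 13, 16, 19, 53, 71, 98]


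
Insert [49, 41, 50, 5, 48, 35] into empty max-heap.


Insert 49: [49]
Insert 41: [49, 41]
Insert 50: [50, 41, 49]
Insert 5: [50, 41, 49, 5]
Insert 48: [50, 48, 49, 5, 41]
Insert 35: [50, 48, 49, 5, 41, 35]

Final heap: [50, 48, 49, 5, 41, 35]


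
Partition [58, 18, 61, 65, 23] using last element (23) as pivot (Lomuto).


Pivot: 23
  18 <= 23: swap -> [18, 58, 61, 65, 23]
Place pivot at 1: [18, 23, 61, 65, 58]

Partitioned: [18, 23, 61, 65, 58]


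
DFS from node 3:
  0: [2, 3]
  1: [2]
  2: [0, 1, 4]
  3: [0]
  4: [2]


Visit 3, push [0]
Visit 0, push [2]
Visit 2, push [4, 1]
Visit 1, push []
Visit 4, push []

DFS order: [3, 0, 2, 1, 4]
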